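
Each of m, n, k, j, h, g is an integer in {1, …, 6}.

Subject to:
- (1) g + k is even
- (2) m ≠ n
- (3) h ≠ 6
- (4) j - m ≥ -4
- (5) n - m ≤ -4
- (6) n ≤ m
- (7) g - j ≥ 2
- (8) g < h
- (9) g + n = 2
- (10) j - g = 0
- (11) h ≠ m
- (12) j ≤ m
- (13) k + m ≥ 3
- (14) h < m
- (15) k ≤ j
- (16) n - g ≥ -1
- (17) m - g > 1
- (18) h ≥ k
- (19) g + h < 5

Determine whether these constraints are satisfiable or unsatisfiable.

Constraints 4, 5, 7, and 16 give j − m ≥ -4, m − n ≥ 4, n − g ≥ -1, g − j ≥ 2.
Adding all 4 inequalities: the left sides telescope to 0, and the right sides sum to (-4) + 4 + (-1) + 2 = 1. So 0 ≥ 1, which is false.

Unsatisfiable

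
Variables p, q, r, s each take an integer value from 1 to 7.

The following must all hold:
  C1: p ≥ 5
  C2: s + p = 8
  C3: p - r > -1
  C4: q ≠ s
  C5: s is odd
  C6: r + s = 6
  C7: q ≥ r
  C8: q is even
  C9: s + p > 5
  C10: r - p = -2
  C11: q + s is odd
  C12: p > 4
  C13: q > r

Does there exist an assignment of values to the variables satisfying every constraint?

Satisfiable

Try p = 5, q = 6, r = 3, s = 3.
Check constraint 2: s + p = 8; constraint 3: p - r = 2. The remaining constraints are straightforward to verify.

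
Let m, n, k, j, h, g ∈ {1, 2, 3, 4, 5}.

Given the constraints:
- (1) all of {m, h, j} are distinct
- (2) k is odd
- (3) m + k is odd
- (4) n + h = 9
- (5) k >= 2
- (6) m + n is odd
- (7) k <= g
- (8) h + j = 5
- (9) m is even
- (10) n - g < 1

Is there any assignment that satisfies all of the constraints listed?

Setting (m, n, k, j, h, g) = (2, 5, 5, 1, 4, 5) satisfies everything: constraint 4: n + h = 9; constraint 8: h + j = 5, and the others follow.

Satisfiable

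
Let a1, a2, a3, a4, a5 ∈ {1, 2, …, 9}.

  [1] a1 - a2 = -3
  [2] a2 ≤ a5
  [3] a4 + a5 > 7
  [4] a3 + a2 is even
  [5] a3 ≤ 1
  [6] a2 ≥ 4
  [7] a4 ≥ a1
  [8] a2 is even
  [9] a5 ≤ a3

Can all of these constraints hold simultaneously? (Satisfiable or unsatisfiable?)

From constraints 2 and 6: a5 ≥ a2 and a2 ≥ 4, so a5 ≥ 4. From constraints 5 and 9: a5 ≤ a3 and a3 ≤ 1, so a5 ≤ 1. But 1 < 4, so no value of a5 works.

Unsatisfiable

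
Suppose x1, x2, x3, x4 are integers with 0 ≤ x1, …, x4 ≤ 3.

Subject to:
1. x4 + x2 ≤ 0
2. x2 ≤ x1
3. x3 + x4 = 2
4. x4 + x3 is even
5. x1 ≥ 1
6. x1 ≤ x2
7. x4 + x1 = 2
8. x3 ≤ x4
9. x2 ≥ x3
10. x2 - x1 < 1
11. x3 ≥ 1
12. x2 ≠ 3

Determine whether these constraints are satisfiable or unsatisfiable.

Unsatisfiable

From constraints 8 and 11: x4 ≥ x3 ≥ 1. From constraints 5 and 6: x2 ≥ x1 ≥ 1. Hence x4 + x2 ≥ 2. But constraint 1 requires x4 + x2 ≤ 0, and 0 < 2. Contradiction.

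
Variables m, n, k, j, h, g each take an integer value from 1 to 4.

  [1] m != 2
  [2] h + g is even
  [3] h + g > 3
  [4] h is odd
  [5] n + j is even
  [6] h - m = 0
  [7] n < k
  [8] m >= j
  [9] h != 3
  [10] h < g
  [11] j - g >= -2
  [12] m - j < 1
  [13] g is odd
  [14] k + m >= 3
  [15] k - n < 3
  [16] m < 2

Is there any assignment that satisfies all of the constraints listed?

Satisfiable

The assignment m = 1, n = 1, k = 2, j = 1, h = 1, g = 3 works:
  constraint 3 holds since h + g = 4.
  constraint 6 holds since h - m = 0.
The rest check out directly.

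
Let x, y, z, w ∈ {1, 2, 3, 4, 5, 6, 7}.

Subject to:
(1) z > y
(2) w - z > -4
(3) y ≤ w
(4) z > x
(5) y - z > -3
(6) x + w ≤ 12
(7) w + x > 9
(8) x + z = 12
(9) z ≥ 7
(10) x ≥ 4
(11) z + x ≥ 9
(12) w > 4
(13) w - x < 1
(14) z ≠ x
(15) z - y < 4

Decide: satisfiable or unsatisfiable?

Setting (x, y, z, w) = (5, 5, 7, 5) satisfies everything: constraint 2: w - z = -2; constraint 5: y - z = -2; constraint 6: x + w = 10, and the others follow.

Satisfiable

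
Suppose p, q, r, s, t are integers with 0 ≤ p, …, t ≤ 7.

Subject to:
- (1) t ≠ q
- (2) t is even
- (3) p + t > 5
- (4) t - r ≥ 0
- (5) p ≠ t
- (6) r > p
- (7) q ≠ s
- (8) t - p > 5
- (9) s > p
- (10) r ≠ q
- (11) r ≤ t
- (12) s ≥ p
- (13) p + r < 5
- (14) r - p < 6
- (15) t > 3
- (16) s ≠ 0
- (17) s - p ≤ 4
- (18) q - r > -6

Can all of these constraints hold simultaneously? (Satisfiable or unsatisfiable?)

Setting (p, q, r, s, t) = (0, 0, 4, 1, 6) satisfies everything: constraint 3: p + t = 6; constraint 4: t - r = 2, and the others follow.

Satisfiable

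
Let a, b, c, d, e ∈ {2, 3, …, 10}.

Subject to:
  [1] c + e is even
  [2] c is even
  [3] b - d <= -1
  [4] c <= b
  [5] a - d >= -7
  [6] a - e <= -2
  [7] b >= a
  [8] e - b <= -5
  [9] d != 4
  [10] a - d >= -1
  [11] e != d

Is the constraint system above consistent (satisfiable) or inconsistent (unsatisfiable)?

Constraints 3, 5, 6, and 8 give e − a ≥ 2, a − d ≥ -7, d − b ≥ 1, b − e ≥ 5.
Adding all 4 inequalities: the left sides telescope to 0, and the right sides sum to 2 + (-7) + 1 + 5 = 1. So 0 ≥ 1, which is false.

Unsatisfiable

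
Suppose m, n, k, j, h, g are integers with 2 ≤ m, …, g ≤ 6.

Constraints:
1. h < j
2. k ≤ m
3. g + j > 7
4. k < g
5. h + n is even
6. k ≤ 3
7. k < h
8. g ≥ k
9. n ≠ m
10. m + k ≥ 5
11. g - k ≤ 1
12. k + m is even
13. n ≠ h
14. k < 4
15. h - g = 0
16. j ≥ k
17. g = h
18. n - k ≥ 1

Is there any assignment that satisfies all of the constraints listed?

Satisfiable

Try m = 5, n = 6, k = 3, j = 5, h = 4, g = 4.
Check constraint 3: g + j = 9; constraint 10: m + k = 8; constraint 11: g - k = 1. The remaining constraints are straightforward to verify.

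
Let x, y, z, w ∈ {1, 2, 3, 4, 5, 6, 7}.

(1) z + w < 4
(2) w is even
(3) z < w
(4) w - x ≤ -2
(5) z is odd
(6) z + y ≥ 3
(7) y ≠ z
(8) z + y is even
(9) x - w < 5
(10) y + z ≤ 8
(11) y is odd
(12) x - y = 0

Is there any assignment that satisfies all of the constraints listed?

Take x = 5, y = 5, z = 1, w = 2. Then constraint 1: z + w = 3; constraint 4: w - x = -3; constraint 6: z + y = 6, and every other listed constraint is also met.

Satisfiable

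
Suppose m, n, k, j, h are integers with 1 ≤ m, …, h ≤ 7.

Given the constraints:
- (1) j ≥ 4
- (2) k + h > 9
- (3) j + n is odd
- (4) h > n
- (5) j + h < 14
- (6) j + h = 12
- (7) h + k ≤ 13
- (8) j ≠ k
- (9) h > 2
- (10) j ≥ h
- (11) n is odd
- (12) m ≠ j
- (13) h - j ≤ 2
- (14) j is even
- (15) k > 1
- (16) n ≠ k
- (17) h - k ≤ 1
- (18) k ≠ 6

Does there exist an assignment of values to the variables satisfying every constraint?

Satisfiable

Take m = 3, n = 3, k = 5, j = 6, h = 6. Then constraint 2: k + h = 11; constraint 5: j + h = 12; constraint 6: j + h = 12, and every other listed constraint is also met.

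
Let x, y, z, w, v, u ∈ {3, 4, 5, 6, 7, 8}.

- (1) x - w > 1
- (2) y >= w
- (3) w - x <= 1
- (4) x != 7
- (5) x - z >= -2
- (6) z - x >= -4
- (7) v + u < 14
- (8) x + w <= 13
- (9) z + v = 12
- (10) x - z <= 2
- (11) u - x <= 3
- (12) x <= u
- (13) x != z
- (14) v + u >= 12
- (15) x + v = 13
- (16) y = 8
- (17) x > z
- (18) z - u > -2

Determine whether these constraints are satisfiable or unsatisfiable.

Take x = 6, y = 8, z = 5, w = 4, v = 7, u = 6. Then constraint 1: x - w = 2; constraint 3: w - x = -2, and every other listed constraint is also met.

Satisfiable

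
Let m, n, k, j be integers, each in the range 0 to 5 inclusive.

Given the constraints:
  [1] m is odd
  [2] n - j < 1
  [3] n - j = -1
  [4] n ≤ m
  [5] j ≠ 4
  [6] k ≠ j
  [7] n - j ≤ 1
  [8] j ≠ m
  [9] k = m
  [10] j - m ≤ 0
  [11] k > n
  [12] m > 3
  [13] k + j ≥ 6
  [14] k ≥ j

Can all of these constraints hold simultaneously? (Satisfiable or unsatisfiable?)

One satisfying assignment is m = 5, n = 1, k = 5, j = 2.
For the less obvious constraints — constraint 2: n - j = -1; constraint 3: n - j = -1; constraint 7: n - j = -1 — and the others hold by inspection.

Satisfiable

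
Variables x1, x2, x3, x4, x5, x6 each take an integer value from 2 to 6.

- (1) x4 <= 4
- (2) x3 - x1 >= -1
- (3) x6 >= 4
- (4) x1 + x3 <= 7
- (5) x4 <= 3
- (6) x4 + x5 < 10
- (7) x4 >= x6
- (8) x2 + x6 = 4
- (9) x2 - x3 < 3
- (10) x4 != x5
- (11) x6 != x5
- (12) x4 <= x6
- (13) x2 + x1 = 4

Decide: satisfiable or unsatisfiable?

From constraint 3: x6 ≥ 4. From constraints 5 and 7: x6 ≤ x4 and x4 ≤ 3, so x6 ≤ 3. But 3 < 4, so no value of x6 works.

Unsatisfiable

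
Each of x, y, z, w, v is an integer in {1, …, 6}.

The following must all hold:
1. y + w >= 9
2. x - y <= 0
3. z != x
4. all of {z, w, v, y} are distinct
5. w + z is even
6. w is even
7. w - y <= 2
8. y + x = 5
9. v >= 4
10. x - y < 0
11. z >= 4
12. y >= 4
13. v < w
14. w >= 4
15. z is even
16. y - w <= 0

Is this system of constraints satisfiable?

Unsatisfiable

Constraints 9, 11, 12, and 14 confine each of z, w, v, y to the 3 values {4, …, 6} (the domain already gives each ≤ 6).
Constraint 4 requires all 4 of them to be distinct, but only 3 values are available — impossible by the pigeonhole principle.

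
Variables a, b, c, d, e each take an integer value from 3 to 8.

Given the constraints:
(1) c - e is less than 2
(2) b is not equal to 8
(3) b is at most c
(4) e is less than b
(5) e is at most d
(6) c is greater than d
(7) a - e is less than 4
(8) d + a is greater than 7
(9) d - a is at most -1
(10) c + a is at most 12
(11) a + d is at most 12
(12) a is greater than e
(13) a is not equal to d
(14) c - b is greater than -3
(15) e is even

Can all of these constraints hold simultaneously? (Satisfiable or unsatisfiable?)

The assignment a = 6, b = 5, c = 5, d = 4, e = 4 works:
  constraint 1 holds since c - e = 1.
  constraint 7 holds since a - e = 2.
The rest check out directly.

Satisfiable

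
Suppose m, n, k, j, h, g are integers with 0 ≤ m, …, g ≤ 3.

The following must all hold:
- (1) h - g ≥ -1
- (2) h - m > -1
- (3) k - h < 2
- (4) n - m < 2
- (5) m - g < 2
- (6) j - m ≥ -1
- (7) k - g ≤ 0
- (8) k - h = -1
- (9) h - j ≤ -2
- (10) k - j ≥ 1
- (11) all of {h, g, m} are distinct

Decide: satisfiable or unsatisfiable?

Constraints 1, 7, 9, and 10 give h − g ≥ -1, g − k ≥ 0, k − j ≥ 1, j − h ≥ 2.
Adding all 4 inequalities: the left sides telescope to 0, and the right sides sum to (-1) + 0 + 1 + 2 = 2. So 0 ≥ 2, which is false.

Unsatisfiable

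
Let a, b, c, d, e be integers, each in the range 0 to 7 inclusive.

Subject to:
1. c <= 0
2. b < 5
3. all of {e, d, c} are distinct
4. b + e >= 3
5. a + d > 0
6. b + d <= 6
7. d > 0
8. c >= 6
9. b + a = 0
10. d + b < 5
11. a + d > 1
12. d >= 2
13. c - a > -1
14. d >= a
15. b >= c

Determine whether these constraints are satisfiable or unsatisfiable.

From constraints 8 and 15: b ≥ c ≥ 6. From constraint 12: d ≥ 2. Hence b + d ≥ 8. But constraint 6 requires b + d ≤ 6, and 6 < 8. Contradiction.

Unsatisfiable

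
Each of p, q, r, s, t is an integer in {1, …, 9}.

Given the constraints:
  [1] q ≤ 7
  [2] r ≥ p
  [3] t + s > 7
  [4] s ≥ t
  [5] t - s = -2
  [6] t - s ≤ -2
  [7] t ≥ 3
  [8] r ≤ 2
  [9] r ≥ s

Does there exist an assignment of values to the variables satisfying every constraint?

Unsatisfiable

From constraints 4 and 7: s ≥ t and t ≥ 3, so s ≥ 3. From constraints 8 and 9: s ≤ r and r ≤ 2, so s ≤ 2. But 2 < 3, so no value of s works.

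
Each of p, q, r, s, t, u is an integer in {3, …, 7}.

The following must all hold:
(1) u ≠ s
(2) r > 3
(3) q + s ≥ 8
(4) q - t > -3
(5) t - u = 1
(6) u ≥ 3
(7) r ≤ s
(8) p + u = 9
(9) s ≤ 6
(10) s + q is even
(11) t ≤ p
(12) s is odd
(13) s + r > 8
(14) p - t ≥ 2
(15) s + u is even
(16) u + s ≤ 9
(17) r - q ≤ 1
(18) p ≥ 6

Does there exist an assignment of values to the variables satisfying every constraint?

Satisfiable

Try p = 6, q = 3, r = 4, s = 5, t = 4, u = 3.
Check constraint 3: q + s = 8; constraint 4: q - t = -1. The remaining constraints are straightforward to verify.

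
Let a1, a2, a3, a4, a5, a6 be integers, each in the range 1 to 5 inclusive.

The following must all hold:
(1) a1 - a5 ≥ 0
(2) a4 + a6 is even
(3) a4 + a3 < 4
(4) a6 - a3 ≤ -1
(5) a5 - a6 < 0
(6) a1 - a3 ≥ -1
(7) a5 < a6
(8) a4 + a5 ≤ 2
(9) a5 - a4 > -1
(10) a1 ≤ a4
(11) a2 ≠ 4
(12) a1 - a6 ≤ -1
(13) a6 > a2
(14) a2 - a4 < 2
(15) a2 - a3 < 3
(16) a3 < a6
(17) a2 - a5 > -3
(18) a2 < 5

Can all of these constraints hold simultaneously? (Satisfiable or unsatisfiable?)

Constraints 4, 6, and 12 give a6 − a1 ≥ 1, a1 − a3 ≥ -1, a3 − a6 ≥ 1.
Adding all 3 inequalities: the left sides telescope to 0, and the right sides sum to 1 + (-1) + 1 = 1. So 0 ≥ 1, which is false.

Unsatisfiable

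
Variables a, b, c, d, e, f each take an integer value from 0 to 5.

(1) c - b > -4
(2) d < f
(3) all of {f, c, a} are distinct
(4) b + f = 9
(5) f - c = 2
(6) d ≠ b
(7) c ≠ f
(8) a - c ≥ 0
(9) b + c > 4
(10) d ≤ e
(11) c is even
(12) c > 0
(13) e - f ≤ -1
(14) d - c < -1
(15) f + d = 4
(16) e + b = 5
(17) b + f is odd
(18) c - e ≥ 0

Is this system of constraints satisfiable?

One satisfying assignment is a = 5, b = 5, c = 2, d = 0, e = 0, f = 4.
For the less obvious constraints — constraint 1: c - b = -3; constraint 4: b + f = 9 — and the others hold by inspection.

Satisfiable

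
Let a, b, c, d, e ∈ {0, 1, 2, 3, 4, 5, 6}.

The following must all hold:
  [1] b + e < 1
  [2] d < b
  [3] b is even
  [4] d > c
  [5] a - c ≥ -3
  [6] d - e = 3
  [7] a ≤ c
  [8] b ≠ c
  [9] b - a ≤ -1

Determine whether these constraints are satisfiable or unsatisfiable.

Unsatisfiable

Constraints 2, 4, 7, and 9 give d < b, b < a, a ≤ c, c < d. Chaining: d < b < a ≤ c < d, which forces d < d — impossible.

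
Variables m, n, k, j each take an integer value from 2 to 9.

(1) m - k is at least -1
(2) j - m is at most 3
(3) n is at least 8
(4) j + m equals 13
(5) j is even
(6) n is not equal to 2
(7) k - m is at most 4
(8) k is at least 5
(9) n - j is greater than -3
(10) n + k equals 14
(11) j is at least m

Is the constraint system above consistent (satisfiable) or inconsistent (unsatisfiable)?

Satisfiable

One satisfying assignment is m = 5, n = 8, k = 6, j = 8.
For the less obvious constraints — constraint 1: m - k = -1; constraint 2: j - m = 3 — and the others hold by inspection.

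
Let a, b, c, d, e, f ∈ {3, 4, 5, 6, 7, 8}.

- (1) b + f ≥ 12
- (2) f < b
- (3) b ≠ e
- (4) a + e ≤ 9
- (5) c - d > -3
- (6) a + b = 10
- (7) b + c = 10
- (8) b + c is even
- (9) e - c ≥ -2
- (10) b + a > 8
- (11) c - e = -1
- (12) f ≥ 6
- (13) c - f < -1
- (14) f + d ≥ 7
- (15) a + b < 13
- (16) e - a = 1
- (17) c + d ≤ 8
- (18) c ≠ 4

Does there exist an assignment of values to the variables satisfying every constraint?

Satisfiable

The assignment a = 3, b = 7, c = 3, d = 4, e = 4, f = 6 works:
  constraint 1 holds since b + f = 13.
  constraint 4 holds since a + e = 7.
  constraint 5 holds since c - d = -1.
The rest check out directly.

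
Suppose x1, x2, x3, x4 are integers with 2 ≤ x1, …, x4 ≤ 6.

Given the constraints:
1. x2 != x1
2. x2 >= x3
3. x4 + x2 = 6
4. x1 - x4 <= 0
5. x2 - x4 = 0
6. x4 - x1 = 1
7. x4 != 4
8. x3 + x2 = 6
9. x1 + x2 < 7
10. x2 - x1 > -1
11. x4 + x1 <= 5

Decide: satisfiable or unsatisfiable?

Setting (x1, x2, x3, x4) = (2, 3, 3, 3) satisfies everything: constraint 3: x4 + x2 = 6; constraint 4: x1 - x4 = -1; constraint 5: x2 - x4 = 0, and the others follow.

Satisfiable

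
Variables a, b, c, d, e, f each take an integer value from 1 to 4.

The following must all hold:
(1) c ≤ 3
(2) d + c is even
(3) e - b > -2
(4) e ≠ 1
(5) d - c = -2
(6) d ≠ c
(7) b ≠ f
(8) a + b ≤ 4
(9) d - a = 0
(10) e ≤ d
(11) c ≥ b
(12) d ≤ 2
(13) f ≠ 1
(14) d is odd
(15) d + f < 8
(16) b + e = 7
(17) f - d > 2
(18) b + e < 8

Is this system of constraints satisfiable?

Unsatisfiable

From constraints 1 and 11: b ≤ c ≤ 3. From constraints 10 and 12: e ≤ d ≤ 2. Hence b + e ≤ 5. But constraint 16 requires b + e = 7, and 7 > 5. Contradiction.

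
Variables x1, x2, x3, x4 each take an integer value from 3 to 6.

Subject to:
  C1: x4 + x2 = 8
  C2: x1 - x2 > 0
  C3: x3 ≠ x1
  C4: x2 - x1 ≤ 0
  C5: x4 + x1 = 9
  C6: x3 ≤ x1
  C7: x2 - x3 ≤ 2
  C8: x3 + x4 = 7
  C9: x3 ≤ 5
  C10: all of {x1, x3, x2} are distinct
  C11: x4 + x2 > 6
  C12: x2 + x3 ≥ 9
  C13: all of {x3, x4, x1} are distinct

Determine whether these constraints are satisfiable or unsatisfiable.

Try x1 = 6, x2 = 5, x3 = 4, x4 = 3.
Check constraint 1: x4 + x2 = 8; constraint 2: x1 - x2 = 1; constraint 4: x2 - x1 = -1. The remaining constraints are straightforward to verify.

Satisfiable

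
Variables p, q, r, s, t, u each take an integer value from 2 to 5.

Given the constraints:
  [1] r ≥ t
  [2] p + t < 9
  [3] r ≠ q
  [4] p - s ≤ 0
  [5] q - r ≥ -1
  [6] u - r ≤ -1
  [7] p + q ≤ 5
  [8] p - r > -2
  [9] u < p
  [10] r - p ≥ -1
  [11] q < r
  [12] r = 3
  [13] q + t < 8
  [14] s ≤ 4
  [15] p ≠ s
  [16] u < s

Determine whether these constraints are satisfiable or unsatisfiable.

Try p = 3, q = 2, r = 3, s = 4, t = 3, u = 2.
Check constraint 2: p + t = 6; constraint 4: p - s = -1; constraint 5: q - r = -1. The remaining constraints are straightforward to verify.

Satisfiable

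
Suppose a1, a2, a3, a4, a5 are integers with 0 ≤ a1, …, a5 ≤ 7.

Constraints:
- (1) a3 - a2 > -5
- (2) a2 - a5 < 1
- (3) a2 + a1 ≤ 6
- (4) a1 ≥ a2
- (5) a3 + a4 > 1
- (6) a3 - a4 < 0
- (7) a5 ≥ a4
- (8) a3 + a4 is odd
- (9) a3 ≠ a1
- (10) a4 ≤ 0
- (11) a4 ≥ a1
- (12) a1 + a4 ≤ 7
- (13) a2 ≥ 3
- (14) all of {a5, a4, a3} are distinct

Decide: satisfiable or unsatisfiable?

From constraints 4 and 13: a1 ≥ a2 and a2 ≥ 3, so a1 ≥ 3. From constraints 10 and 11: a1 ≤ a4 and a4 ≤ 0, so a1 ≤ 0. But 0 < 3, so no value of a1 works.

Unsatisfiable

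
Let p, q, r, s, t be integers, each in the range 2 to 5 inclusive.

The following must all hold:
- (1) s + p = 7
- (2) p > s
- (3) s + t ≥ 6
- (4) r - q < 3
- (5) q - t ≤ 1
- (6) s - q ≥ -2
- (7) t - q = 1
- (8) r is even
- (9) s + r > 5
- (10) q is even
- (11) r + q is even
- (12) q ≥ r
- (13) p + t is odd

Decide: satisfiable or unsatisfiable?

Satisfiable

The assignment p = 4, q = 4, r = 4, s = 3, t = 5 works:
  constraint 1 holds since s + p = 7.
  constraint 3 holds since s + t = 8.
The rest check out directly.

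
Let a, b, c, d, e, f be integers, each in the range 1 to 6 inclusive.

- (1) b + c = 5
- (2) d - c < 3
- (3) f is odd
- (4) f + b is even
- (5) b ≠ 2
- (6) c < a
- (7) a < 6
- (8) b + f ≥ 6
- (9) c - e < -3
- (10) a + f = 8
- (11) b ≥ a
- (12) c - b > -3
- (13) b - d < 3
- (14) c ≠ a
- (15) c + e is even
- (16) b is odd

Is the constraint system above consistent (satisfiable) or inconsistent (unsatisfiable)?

Satisfiable

Take a = 3, b = 3, c = 2, d = 3, e = 6, f = 5. Then constraint 1: b + c = 5; constraint 2: d - c = 1, and every other listed constraint is also met.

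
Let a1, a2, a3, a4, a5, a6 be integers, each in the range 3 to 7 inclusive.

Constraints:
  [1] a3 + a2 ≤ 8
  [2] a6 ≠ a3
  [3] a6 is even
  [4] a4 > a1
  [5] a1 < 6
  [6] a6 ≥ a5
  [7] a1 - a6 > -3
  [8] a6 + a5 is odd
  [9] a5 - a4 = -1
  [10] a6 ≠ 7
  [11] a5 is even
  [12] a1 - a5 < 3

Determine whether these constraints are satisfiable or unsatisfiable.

Constraint 3 makes a6 even and constraint 11 makes a5 even, so a6 + a5 must be even. Constraint 8 says a6 + a5 is odd — contradiction.

Unsatisfiable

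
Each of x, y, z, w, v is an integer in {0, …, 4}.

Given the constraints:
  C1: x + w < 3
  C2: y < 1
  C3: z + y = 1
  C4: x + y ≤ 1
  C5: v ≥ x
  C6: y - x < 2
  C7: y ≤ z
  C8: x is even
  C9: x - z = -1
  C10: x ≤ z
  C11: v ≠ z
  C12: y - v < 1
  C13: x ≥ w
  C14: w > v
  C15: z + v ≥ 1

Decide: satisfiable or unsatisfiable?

Constraints 5, 13, and 14 give x ≤ v, v < w, w ≤ x. Chaining: x ≤ v < w ≤ x, which forces x < x — impossible.

Unsatisfiable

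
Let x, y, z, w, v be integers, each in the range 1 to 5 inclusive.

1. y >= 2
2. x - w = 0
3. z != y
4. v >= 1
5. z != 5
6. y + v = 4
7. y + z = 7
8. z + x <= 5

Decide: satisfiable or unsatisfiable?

The assignment x = 1, y = 3, z = 4, w = 1, v = 1 works:
  constraint 2 holds since x - w = 0.
  constraint 6 holds since y + v = 4.
The rest check out directly.

Satisfiable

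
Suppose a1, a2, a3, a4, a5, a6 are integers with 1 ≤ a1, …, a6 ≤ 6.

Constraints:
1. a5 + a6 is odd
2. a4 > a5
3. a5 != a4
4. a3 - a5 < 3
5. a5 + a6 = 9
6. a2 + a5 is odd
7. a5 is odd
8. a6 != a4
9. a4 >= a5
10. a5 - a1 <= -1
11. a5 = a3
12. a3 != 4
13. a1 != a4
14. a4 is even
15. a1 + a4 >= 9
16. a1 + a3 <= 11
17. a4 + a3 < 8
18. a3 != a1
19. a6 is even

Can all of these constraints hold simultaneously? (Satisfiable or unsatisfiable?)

Try a1 = 5, a2 = 4, a3 = 3, a4 = 4, a5 = 3, a6 = 6.
Check constraint 4: a3 - a5 = 0; constraint 5: a5 + a6 = 9; constraint 10: a5 - a1 = -2. The remaining constraints are straightforward to verify.

Satisfiable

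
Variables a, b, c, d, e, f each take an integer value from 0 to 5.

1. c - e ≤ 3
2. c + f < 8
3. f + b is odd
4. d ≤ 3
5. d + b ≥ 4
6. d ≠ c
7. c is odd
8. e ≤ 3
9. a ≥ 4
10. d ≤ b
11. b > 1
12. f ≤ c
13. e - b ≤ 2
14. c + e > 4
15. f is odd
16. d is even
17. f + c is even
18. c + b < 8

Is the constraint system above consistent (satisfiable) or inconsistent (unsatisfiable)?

Setting (a, b, c, d, e, f) = (4, 2, 3, 2, 3, 3) satisfies everything: constraint 1: c - e = 0; constraint 2: c + f = 6; constraint 5: d + b = 4, and the others follow.

Satisfiable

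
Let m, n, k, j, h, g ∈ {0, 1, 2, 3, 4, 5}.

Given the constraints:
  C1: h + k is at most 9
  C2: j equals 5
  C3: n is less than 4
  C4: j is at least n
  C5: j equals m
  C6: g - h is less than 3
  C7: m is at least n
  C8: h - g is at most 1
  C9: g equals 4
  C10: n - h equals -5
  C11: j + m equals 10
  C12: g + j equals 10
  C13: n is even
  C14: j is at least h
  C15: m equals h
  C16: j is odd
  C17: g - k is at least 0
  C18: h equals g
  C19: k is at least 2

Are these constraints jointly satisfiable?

Constraint 2 fixes j = 5 and constraint 9 fixes g = 4. Constraints 5, 15, and 18 give j = m = h = g, so j = g. But 5 ≠ 4 — contradiction.

Unsatisfiable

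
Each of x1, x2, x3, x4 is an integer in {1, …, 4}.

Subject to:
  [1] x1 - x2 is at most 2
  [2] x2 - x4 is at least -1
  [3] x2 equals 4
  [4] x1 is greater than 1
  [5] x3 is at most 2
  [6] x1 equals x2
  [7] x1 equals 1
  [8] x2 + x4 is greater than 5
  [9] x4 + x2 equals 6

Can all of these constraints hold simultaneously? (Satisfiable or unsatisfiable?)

Constraint 7 fixes x1 = 1 and constraint 3 fixes x2 = 4, but constraint 6 requires x1 = x2. Since 1 ≠ 4, contradiction.

Unsatisfiable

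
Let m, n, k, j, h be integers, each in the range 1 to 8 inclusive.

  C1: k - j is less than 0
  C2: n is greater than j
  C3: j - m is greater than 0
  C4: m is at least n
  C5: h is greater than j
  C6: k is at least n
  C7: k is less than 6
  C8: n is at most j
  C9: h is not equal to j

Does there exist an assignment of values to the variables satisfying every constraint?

Unsatisfiable

Constraints 2, 3, and 4 give j < n, n ≤ m, m < j. Chaining: j < n ≤ m < j, which forces j < j — impossible.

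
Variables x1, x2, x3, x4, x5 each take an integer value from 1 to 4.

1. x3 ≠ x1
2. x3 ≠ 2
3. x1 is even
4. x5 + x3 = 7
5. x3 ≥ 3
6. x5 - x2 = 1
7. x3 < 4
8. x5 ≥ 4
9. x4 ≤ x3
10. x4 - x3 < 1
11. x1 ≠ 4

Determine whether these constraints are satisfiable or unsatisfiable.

Satisfiable

Try x1 = 2, x2 = 3, x3 = 3, x4 = 1, x5 = 4.
Check constraint 4: x5 + x3 = 7; constraint 6: x5 - x2 = 1; constraint 10: x4 - x3 = -2. The remaining constraints are straightforward to verify.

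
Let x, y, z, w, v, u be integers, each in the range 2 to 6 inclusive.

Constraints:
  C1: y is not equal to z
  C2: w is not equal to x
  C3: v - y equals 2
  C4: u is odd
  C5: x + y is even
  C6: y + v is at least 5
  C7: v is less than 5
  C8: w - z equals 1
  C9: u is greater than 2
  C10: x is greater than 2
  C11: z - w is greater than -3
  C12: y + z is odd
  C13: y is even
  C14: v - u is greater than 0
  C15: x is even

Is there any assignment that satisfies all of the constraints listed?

One satisfying assignment is x = 6, y = 2, z = 3, w = 4, v = 4, u = 3.
For the less obvious constraints — constraint 3: v - y = 2; constraint 6: y + v = 6 — and the others hold by inspection.

Satisfiable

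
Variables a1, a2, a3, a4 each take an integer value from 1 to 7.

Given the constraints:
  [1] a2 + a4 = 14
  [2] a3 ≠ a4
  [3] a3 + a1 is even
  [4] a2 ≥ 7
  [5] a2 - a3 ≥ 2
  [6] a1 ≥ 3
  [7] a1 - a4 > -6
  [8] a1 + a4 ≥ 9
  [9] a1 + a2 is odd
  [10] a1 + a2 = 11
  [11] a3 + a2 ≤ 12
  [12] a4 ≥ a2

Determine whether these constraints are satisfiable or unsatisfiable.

Try a1 = 4, a2 = 7, a3 = 2, a4 = 7.
Check constraint 1: a2 + a4 = 14; constraint 5: a2 - a3 = 5. The remaining constraints are straightforward to verify.

Satisfiable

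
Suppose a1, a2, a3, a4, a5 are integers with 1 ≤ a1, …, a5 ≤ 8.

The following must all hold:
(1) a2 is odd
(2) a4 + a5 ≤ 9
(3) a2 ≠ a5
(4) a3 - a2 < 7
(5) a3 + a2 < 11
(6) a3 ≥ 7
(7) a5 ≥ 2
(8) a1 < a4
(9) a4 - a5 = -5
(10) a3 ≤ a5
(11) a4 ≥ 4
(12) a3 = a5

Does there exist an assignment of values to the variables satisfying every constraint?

From constraint 11: a4 ≥ 4. From constraints 6 and 10: a5 ≥ a3 ≥ 7. Hence a4 + a5 ≥ 11. But constraint 2 requires a4 + a5 ≤ 9, and 9 < 11. Contradiction.

Unsatisfiable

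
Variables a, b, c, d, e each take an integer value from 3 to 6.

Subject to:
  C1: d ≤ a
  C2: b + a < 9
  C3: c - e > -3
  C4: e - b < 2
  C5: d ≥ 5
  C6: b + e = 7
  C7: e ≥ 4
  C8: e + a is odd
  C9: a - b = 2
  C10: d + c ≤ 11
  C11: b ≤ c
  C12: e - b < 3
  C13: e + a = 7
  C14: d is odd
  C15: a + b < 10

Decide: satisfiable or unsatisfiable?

From constraint 7: e ≥ 4. From constraints 1 and 5: a ≥ d ≥ 5. Hence e + a ≥ 9. But constraint 13 requires e + a = 7, and 7 < 9. Contradiction.

Unsatisfiable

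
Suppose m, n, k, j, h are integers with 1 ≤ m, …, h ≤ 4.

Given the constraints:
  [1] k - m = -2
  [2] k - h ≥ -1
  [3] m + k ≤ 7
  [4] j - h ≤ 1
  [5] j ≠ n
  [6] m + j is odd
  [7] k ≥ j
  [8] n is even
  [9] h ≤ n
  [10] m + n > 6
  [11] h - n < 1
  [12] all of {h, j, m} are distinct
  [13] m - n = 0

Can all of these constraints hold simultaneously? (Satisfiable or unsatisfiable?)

Try m = 4, n = 4, k = 2, j = 1, h = 2.
Check constraint 1: k - m = -2; constraint 2: k - h = 0. The remaining constraints are straightforward to verify.

Satisfiable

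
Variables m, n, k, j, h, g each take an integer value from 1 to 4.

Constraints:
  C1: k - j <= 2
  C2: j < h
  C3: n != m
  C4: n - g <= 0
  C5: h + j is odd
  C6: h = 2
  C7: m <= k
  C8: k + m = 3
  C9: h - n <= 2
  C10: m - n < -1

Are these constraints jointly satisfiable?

Satisfiable

The assignment m = 1, n = 3, k = 2, j = 1, h = 2, g = 4 works:
  constraint 1 holds since k - j = 1.
  constraint 4 holds since n - g = -1.
The rest check out directly.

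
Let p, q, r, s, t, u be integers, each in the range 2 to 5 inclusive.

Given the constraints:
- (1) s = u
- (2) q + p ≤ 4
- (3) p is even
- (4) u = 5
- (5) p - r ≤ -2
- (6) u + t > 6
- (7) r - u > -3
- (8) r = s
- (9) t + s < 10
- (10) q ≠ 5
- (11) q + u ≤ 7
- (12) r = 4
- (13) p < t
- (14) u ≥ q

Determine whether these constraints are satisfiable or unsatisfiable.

Constraint 12 fixes r = 4 and constraint 4 fixes u = 5. Constraints 1 and 8 give r = s = u, so r = u. But 4 ≠ 5 — contradiction.

Unsatisfiable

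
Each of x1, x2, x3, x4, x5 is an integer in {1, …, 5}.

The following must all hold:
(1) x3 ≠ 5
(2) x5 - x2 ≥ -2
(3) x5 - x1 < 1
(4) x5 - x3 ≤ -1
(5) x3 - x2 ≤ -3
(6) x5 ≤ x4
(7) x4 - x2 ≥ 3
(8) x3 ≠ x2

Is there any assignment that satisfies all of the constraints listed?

Constraints 2, 4, and 5 give x3 − x5 ≥ 1, x5 − x2 ≥ -2, x2 − x3 ≥ 3.
Adding all 3 inequalities: the left sides telescope to 0, and the right sides sum to 1 + (-2) + 3 = 2. So 0 ≥ 2, which is false.

Unsatisfiable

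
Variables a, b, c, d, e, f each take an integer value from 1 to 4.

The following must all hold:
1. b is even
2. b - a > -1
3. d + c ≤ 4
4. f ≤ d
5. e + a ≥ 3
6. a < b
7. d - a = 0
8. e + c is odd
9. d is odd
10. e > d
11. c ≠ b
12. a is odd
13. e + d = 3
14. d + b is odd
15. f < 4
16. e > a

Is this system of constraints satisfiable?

Satisfiable

Setting (a, b, c, d, e, f) = (1, 2, 1, 1, 2, 1) satisfies everything: constraint 2: b - a = 1; constraint 3: d + c = 2, and the others follow.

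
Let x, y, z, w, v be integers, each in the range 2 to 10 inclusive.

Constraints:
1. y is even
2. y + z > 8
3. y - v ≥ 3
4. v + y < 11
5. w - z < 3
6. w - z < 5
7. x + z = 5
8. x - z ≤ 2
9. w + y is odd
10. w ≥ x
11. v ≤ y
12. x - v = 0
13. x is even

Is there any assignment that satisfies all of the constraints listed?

Setting (x, y, z, w, v) = (2, 8, 3, 5, 2) satisfies everything: constraint 2: y + z = 11; constraint 3: y - v = 6, and the others follow.

Satisfiable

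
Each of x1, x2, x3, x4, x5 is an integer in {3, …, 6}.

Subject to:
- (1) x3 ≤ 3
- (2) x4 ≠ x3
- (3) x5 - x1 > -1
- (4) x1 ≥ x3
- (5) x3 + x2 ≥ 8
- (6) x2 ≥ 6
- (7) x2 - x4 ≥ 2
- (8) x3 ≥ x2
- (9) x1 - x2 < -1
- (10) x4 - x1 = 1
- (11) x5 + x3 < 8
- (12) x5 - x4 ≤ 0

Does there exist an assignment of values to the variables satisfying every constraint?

From constraint 6: x2 ≥ 6. From constraints 1 and 8: x2 ≤ x3 and x3 ≤ 3, so x2 ≤ 3. But 3 < 6, so no value of x2 works.

Unsatisfiable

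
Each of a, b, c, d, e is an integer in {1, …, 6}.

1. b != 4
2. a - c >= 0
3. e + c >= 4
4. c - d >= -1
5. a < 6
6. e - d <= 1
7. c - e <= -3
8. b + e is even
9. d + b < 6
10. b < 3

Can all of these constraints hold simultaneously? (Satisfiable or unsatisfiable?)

Constraints 4, 6, and 7 give e − c ≥ 3, c − d ≥ -1, d − e ≥ -1.
Adding all 3 inequalities: the left sides telescope to 0, and the right sides sum to 3 + (-1) + (-1) = 1. So 0 ≥ 1, which is false.

Unsatisfiable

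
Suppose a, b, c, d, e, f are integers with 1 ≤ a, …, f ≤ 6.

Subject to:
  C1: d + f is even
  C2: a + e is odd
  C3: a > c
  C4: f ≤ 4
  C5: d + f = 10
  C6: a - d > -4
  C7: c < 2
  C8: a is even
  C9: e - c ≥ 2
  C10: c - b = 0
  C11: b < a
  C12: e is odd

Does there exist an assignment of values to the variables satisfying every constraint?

Satisfiable

Setting (a, b, c, d, e, f) = (4, 1, 1, 6, 5, 4) satisfies everything: constraint 5: d + f = 10; constraint 6: a - d = -2, and the others follow.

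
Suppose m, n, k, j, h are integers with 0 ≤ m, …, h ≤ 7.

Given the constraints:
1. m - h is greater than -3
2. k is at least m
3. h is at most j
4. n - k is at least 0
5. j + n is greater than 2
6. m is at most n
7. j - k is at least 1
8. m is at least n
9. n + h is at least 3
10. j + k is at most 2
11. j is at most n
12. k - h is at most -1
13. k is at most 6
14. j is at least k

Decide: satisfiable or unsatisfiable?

Constraints 2, 3, 8, 11, and 12 give j ≤ n, n ≤ m, m ≤ k, k < h, h ≤ j. Chaining: j ≤ n ≤ m ≤ k < h ≤ j, which forces j < j — impossible.

Unsatisfiable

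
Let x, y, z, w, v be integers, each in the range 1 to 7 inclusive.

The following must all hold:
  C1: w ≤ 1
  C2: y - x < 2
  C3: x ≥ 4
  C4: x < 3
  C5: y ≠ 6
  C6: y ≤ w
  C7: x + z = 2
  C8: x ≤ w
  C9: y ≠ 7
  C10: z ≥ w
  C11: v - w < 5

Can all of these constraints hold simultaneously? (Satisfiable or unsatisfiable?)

From constraint 3: x ≥ 4. From constraints 1 and 8: x ≤ w and w ≤ 1, so x ≤ 1. But 1 < 4, so no value of x works.

Unsatisfiable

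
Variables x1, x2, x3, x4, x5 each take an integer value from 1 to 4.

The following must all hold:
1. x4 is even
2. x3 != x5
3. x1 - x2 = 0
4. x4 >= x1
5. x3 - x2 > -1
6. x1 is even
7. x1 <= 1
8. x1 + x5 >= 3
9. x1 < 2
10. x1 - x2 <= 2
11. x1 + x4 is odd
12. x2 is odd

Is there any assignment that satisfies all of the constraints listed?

Constraint 6 makes x1 even and constraint 1 makes x4 even, so x1 + x4 must be even. Constraint 11 says x1 + x4 is odd — contradiction.

Unsatisfiable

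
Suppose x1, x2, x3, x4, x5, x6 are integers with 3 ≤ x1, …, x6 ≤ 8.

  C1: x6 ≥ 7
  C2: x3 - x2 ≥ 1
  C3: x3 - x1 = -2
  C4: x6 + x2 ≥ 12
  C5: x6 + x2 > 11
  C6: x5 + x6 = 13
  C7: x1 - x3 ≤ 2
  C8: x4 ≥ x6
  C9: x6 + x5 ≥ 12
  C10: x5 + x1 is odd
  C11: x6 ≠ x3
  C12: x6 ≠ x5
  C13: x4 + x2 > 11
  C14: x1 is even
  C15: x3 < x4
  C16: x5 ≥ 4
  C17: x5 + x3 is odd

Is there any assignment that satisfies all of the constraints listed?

The assignment x1 = 8, x2 = 5, x3 = 6, x4 = 8, x5 = 5, x6 = 8 works:
  constraint 2 holds since x3 - x2 = 1.
  constraint 3 holds since x3 - x1 = -2.
  constraint 4 holds since x6 + x2 = 13.
The rest check out directly.

Satisfiable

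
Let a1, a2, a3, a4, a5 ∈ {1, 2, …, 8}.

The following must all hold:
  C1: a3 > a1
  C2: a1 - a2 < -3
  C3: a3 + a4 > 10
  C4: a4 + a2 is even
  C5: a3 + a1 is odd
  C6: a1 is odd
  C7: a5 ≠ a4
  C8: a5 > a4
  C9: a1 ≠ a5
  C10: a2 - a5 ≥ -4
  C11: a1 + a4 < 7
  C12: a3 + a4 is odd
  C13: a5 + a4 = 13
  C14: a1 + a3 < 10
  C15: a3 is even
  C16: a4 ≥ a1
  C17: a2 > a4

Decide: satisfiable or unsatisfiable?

Satisfiable

The assignment a1 = 1, a2 = 7, a3 = 8, a4 = 5, a5 = 8 works:
  constraint 2 holds since a1 - a2 = -6.
  constraint 3 holds since a3 + a4 = 13.
  constraint 10 holds since a2 - a5 = -1.
The rest check out directly.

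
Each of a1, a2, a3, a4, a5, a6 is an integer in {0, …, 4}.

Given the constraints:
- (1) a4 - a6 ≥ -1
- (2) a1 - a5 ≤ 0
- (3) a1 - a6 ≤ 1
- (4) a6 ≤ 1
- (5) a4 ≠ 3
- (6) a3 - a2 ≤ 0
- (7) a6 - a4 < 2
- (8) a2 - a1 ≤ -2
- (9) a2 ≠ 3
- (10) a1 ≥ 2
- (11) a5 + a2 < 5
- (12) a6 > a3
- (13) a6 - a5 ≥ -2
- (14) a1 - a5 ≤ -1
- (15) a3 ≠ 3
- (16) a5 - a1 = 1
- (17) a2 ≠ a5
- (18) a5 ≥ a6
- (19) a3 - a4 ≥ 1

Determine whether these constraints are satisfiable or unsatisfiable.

Constraints 1, 6, 8, 13, 14, and 19 give a3 − a4 ≥ 1, a4 − a6 ≥ -1, a6 − a5 ≥ -2, a5 − a1 ≥ 1, a1 − a2 ≥ 2, a2 − a3 ≥ 0.
Adding all 6 inequalities: the left sides telescope to 0, and the right sides sum to 1 + (-1) + (-2) + 1 + 2 + 0 = 1. So 0 ≥ 1, which is false.

Unsatisfiable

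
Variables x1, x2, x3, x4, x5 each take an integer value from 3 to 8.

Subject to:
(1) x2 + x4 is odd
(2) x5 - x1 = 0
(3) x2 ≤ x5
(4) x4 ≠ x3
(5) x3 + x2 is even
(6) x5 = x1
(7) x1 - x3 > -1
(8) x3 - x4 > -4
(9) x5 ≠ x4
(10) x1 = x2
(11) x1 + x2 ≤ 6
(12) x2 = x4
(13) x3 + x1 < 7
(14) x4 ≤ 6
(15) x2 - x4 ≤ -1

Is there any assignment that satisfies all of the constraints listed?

Unsatisfiable

From constraints 6, 10, and 12, x5 = x1 = x2 = x4, so x5 = x4. But constraint 9 says x5 ≠ x4. Contradiction.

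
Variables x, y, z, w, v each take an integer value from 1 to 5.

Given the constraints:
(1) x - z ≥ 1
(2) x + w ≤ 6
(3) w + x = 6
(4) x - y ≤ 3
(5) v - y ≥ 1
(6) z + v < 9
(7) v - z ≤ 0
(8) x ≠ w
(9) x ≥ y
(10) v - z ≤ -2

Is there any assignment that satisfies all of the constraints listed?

Unsatisfiable

Constraints 1, 4, 5, and 10 give x − z ≥ 1, z − v ≥ 2, v − y ≥ 1, y − x ≥ -3.
Adding all 4 inequalities: the left sides telescope to 0, and the right sides sum to 1 + 2 + 1 + (-3) = 1. So 0 ≥ 1, which is false.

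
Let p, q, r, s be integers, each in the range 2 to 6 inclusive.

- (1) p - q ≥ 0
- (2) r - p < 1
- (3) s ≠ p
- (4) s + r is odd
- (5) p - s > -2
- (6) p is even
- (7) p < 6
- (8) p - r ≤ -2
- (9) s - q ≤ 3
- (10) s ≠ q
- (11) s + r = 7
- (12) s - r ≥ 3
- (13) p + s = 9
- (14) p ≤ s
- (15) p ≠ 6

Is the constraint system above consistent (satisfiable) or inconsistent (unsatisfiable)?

Unsatisfiable

Constraints 1, 8, 9, and 12 give q − s ≥ -3, s − r ≥ 3, r − p ≥ 2, p − q ≥ 0.
Adding all 4 inequalities: the left sides telescope to 0, and the right sides sum to (-3) + 3 + 2 + 0 = 2. So 0 ≥ 2, which is false.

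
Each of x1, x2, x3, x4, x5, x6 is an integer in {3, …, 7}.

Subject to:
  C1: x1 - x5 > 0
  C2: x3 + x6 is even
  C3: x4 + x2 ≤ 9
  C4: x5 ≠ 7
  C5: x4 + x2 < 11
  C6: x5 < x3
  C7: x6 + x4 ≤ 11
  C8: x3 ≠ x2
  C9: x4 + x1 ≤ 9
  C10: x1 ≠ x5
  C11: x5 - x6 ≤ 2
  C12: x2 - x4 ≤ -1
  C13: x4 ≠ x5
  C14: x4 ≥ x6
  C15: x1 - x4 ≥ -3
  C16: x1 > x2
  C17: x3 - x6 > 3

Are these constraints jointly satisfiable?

Satisfiable

Take x1 = 4, x2 = 3, x3 = 7, x4 = 5, x5 = 3, x6 = 3. Then constraint 1: x1 - x5 = 1; constraint 3: x4 + x2 = 8; constraint 5: x4 + x2 = 8, and every other listed constraint is also met.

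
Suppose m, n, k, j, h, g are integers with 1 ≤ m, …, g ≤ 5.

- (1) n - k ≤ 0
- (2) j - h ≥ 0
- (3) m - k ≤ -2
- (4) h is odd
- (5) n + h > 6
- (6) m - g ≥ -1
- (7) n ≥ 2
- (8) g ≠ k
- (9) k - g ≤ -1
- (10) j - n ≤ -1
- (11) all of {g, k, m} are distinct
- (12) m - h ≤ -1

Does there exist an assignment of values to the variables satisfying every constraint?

Unsatisfiable

Constraints 1, 2, 6, 9, 10, and 12 give m − g ≥ -1, g − k ≥ 1, k − n ≥ 0, n − j ≥ 1, j − h ≥ 0, h − m ≥ 1.
Adding all 6 inequalities: the left sides telescope to 0, and the right sides sum to (-1) + 1 + 0 + 1 + 0 + 1 = 2. So 0 ≥ 2, which is false.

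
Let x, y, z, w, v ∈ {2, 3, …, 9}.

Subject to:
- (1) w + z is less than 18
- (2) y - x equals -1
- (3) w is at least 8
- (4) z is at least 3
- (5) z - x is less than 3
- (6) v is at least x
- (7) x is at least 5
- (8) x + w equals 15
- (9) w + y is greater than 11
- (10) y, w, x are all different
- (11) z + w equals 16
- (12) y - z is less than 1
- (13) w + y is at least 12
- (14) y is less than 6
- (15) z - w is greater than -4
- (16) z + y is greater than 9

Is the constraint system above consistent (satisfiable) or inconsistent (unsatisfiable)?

Satisfiable

Try x = 6, y = 5, z = 7, w = 9, v = 7.
Check constraint 1: w + z = 16; constraint 2: y - x = -1; constraint 5: z - x = 1. The remaining constraints are straightforward to verify.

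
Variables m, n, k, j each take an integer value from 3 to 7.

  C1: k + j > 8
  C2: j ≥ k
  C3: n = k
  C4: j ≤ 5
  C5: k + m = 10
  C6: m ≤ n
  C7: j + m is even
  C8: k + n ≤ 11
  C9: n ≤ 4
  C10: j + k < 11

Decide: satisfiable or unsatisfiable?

From constraints 2 and 4: k ≤ j ≤ 5. From constraints 6 and 9: m ≤ n ≤ 4. Hence k + m ≤ 9. But constraint 5 requires k + m = 10, and 10 > 9. Contradiction.

Unsatisfiable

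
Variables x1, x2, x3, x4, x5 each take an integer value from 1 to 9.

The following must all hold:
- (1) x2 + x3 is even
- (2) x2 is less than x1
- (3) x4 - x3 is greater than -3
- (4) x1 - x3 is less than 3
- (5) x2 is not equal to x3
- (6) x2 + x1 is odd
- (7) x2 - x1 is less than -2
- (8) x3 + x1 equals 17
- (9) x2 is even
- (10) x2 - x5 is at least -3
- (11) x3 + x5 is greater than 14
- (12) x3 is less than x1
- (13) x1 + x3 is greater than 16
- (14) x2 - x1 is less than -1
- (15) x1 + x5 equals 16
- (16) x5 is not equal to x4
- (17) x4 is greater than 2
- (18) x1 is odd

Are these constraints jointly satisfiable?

One satisfying assignment is x1 = 9, x2 = 6, x3 = 8, x4 = 6, x5 = 7.
For the less obvious constraints — constraint 3: x4 - x3 = -2; constraint 4: x1 - x3 = 1; constraint 7: x2 - x1 = -3 — and the others hold by inspection.

Satisfiable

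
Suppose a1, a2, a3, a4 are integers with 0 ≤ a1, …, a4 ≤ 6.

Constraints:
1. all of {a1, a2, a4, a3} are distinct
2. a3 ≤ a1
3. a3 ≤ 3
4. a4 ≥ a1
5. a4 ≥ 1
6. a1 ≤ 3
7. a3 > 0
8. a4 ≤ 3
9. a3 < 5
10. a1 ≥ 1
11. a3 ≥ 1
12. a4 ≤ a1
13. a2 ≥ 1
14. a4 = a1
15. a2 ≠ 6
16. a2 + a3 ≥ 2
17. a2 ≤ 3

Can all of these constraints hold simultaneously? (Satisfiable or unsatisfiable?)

Unsatisfiable

Constraints 3, 5, 6, 8, 10, 11, 13, and 17 confine each of a1, a2, a4, a3 to the 3 values {1, …, 3}.
Constraint 1 requires all 4 of them to be distinct, but only 3 values are available — impossible by the pigeonhole principle.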